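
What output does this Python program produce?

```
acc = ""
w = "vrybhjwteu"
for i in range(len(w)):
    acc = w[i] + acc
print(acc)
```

uetwjhbyrv

i=0: prepend 'v' → 'v'
i=1: prepend 'r' → 'rv'
i=2: prepend 'y' → 'yrv'
i=3: prepend 'b' → 'byrv'
i=4: prepend 'h' → 'hbyrv'
i=5: prepend 'j' → 'jhbyrv'
i=6: prepend 'w' → 'wjhbyrv'
i=7: prepend 't' → 'twjhbyrv'
i=8: prepend 'e' → 'etwjhbyrv'
i=9: prepend 'u' → 'uetwjhbyrv'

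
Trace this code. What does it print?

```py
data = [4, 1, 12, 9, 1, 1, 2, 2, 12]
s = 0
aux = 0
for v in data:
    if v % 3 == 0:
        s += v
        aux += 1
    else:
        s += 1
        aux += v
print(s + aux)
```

v=4: not %3==0, s = 0+1 = 1; aux=4
v=1: not %3==0, s = 1+1 = 2; aux=5
v=12: %3==0, s = 2+12 = 14; aux=6
v=9: %3==0, s = 14+9 = 23; aux=7
v=1: not %3==0, s = 23+1 = 24; aux=8
v=1: not %3==0, s = 24+1 = 25; aux=9
v=2: not %3==0, s = 25+1 = 26; aux=11
v=2: not %3==0, s = 26+1 = 27; aux=13
v=12: %3==0, s = 27+12 = 39; aux=14
s+aux = 39+14 = 53

53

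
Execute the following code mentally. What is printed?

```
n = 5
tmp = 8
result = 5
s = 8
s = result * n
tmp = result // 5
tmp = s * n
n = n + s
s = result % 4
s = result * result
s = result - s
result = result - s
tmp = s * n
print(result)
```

s = 5*5 = 25
tmp = 5//5 = 1
tmp = 25*5 = 125
n = 5+25 = 30
s = 5%4 = 1
s = 5*5 = 25
s = 5-25 = -20
result = 5-(-20) = 25
tmp = (-20)*30 = -600

25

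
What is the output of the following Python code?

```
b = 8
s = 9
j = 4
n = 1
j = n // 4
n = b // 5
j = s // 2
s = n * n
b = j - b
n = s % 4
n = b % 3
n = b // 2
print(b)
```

j = 1//4 = 0
n = 8//5 = 1
j = 9//2 = 4
s = 1*1 = 1
b = 4-8 = -4
n = 1%4 = 1
n = (-4)%3 = 2
n = (-4)//2 = -2

-4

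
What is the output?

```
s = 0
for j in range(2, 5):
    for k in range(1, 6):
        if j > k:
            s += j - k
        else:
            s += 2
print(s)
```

28

j=2,k=1: 2>1, s = 0+1 = 1
j=2,k=2: not 2>2, s = 1+2 = 3
j=2,k=3: not 2>3, s = 3+2 = 5
j=2,k=4: not 2>4, s = 5+2 = 7
j=2,k=5: not 2>5, s = 7+2 = 9
j=3,k=1: 3>1, s = 9+2 = 11
j=3,k=2: 3>2, s = 11+1 = 12
j=3,k=3: not 3>3, s = 12+2 = 14
j=3,k=4: not 3>4, s = 14+2 = 16
j=3,k=5: not 3>5, s = 16+2 = 18
j=4,k=1: 4>1, s = 18+3 = 21
j=4,k=2: 4>2, s = 21+2 = 23
j=4,k=3: 4>3, s = 23+1 = 24
j=4,k=4: not 4>4, s = 24+2 = 26
j=4,k=5: not 4>5, s = 26+2 = 28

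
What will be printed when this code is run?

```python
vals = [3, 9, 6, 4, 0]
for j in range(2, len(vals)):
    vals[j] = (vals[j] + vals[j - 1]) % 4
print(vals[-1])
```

j=2: vals[2] = (6+9)%4 = 3 → [3, 9, 3, 4, 0]
j=3: vals[3] = (4+3)%4 = 3 → [3, 9, 3, 3, 0]
j=4: vals[4] = (0+3)%4 = 3 → [3, 9, 3, 3, 3]

3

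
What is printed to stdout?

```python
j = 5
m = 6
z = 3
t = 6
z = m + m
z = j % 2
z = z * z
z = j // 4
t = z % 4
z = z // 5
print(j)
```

z = 6+6 = 12
z = 5%2 = 1
z = 1*1 = 1
z = 5//4 = 1
t = 1%4 = 1
z = 1//5 = 0

5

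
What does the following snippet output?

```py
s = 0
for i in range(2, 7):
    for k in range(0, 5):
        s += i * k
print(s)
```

200

i=2,k=0: s = 0+0 = 0
i=2,k=1: s = 0+2 = 2
i=2,k=2: s = 2+4 = 6
i=2,k=3: s = 6+6 = 12
i=2,k=4: s = 12+8 = 20
i=3,k=0: s = 20+0 = 20
i=3,k=1: s = 20+3 = 23
i=3,k=2: s = 23+6 = 29
i=3,k=3: s = 29+9 = 38
i=3,k=4: s = 38+12 = 50
i=4,k=0: s = 50+0 = 50
i=4,k=1: s = 50+4 = 54
i=4,k=2: s = 54+8 = 62
i=4,k=3: s = 62+12 = 74
i=4,k=4: s = 74+16 = 90
i=5,k=0: s = 90+0 = 90
i=5,k=1: s = 90+5 = 95
i=5,k=2: s = 95+10 = 105
i=5,k=3: s = 105+15 = 120
i=5,k=4: s = 120+20 = 140
i=6,k=0: s = 140+0 = 140
i=6,k=1: s = 140+6 = 146
i=6,k=2: s = 146+12 = 158
i=6,k=3: s = 158+18 = 176
i=6,k=4: s = 176+24 = 200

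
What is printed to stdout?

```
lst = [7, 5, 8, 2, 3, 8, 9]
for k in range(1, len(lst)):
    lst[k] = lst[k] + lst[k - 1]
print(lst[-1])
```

k=1: lst[1] = 5+7 = 12 → [7, 12, 8, 2, 3, 8, 9]
k=2: lst[2] = 8+12 = 20 → [7, 12, 20, 2, 3, 8, 9]
k=3: lst[3] = 2+20 = 22 → [7, 12, 20, 22, 3, 8, 9]
k=4: lst[4] = 3+22 = 25 → [7, 12, 20, 22, 25, 8, 9]
k=5: lst[5] = 8+25 = 33 → [7, 12, 20, 22, 25, 33, 9]
k=6: lst[6] = 9+33 = 42 → [7, 12, 20, 22, 25, 33, 42]

42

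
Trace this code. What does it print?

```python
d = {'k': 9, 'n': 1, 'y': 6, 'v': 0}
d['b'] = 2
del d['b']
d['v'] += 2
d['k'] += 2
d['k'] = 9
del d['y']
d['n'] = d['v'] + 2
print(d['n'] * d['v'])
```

8

d['b'] = 2 → {'k': 9, 'n': 1, 'y': 6, 'v': 0, 'b': 2}
del 'b' → {'k': 9, 'n': 1, 'y': 6, 'v': 0}
d['v'] = 0+2 = 2 → {'k': 9, 'n': 1, 'y': 6, 'v': 2}
d['k'] = 9+2 = 11 → {'k': 11, 'n': 1, 'y': 6, 'v': 2}
d['k'] = 9 → {'k': 9, 'n': 1, 'y': 6, 'v': 2}
del 'y' → {'k': 9, 'n': 1, 'v': 2}
d['n'] = d['v']+2 = 4 → {'k': 9, 'n': 4, 'v': 2}
d['n']*d['v'] = 4*2 = 8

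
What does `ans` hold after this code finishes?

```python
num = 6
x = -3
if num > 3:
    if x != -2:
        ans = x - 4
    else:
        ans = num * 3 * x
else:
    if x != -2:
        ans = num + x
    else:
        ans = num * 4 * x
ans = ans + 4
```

-3

num=6, x=-3
num > 3 is True; x != -2 is True
→ ans = x - 4 = -7
ans = (-7)+4 = -3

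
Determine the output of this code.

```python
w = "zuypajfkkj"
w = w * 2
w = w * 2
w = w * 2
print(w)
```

repeat ×2 → 'zuypajfkkjzuypajfkkj'
repeat ×2 → 'zuypajfkkjzuypajfkkjzuypajfkkjzuypajfkkj'
repeat ×2 → 'zuypajfkkjzuypajfkkjzuypajfkkjzuypajfkkjzuypajfkkjzuypajfkkjzuypajfkkjzuypajfkkj'

zuypajfkkjzuypajfkkjzuypajfkkjzuypajfkkjzuypajfkkjzuypajfkkjzuypajfkkjzuypajfkkj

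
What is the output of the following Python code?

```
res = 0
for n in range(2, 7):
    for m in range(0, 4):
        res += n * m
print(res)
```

n=2,m=0: res = 0+0 = 0
n=2,m=1: res = 0+2 = 2
n=2,m=2: res = 2+4 = 6
n=2,m=3: res = 6+6 = 12
n=3,m=0: res = 12+0 = 12
n=3,m=1: res = 12+3 = 15
n=3,m=2: res = 15+6 = 21
n=3,m=3: res = 21+9 = 30
n=4,m=0: res = 30+0 = 30
n=4,m=1: res = 30+4 = 34
n=4,m=2: res = 34+8 = 42
n=4,m=3: res = 42+12 = 54
n=5,m=0: res = 54+0 = 54
n=5,m=1: res = 54+5 = 59
n=5,m=2: res = 59+10 = 69
n=5,m=3: res = 69+15 = 84
n=6,m=0: res = 84+0 = 84
n=6,m=1: res = 84+6 = 90
n=6,m=2: res = 90+12 = 102
n=6,m=3: res = 102+18 = 120

120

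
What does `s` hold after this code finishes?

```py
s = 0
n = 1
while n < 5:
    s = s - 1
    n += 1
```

n=1: s = 0-1 = -1
n=2: s = (-1)-1 = -2
n=3: s = (-2)-1 = -3
n=4: s = (-3)-1 = -4

-4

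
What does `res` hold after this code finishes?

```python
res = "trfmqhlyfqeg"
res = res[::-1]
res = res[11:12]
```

't'

reverse → 'geqfylhqmfrt'
slice [11:12] → 't'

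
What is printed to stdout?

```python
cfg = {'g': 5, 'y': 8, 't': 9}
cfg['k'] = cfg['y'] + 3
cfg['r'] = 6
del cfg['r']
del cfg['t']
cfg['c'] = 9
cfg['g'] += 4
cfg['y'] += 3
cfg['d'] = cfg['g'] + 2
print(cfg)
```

cfg['k'] = cfg['y']+3 = 11 → {'g': 5, 'y': 8, 't': 9, 'k': 11}
cfg['r'] = 6 → {'g': 5, 'y': 8, 't': 9, 'k': 11, 'r': 6}
del 'r' → {'g': 5, 'y': 8, 't': 9, 'k': 11}
del 't' → {'g': 5, 'y': 8, 'k': 11}
cfg['c'] = 9 → {'g': 5, 'y': 8, 'k': 11, 'c': 9}
cfg['g'] = 5+4 = 9 → {'g': 9, 'y': 8, 'k': 11, 'c': 9}
cfg['y'] = 8+3 = 11 → {'g': 9, 'y': 11, 'k': 11, 'c': 9}
cfg['d'] = cfg['g']+2 = 11 → {'g': 9, 'y': 11, 'k': 11, 'c': 9, 'd': 11}

{'g': 9, 'y': 11, 'k': 11, 'c': 9, 'd': 11}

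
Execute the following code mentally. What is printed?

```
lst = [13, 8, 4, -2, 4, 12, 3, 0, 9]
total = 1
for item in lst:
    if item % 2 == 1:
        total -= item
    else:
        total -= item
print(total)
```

item=13: odd, total = 1-13 = -12
item=8: not odd, total = (-12)-8 = -20
item=4: not odd, total = (-20)-4 = -24
item=-2: not odd, total = (-24)-(-2) = -22
item=4: not odd, total = (-22)-4 = -26
item=12: not odd, total = (-26)-12 = -38
item=3: odd, total = (-38)-3 = -41
item=0: not odd, total = (-41)-0 = -41
item=9: odd, total = (-41)-9 = -50

-50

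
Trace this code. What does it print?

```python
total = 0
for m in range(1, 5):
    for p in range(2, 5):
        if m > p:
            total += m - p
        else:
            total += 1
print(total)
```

m=1,p=2: not 1>2, total = 0+1 = 1
m=1,p=3: not 1>3, total = 1+1 = 2
m=1,p=4: not 1>4, total = 2+1 = 3
m=2,p=2: not 2>2, total = 3+1 = 4
m=2,p=3: not 2>3, total = 4+1 = 5
m=2,p=4: not 2>4, total = 5+1 = 6
m=3,p=2: 3>2, total = 6+1 = 7
m=3,p=3: not 3>3, total = 7+1 = 8
m=3,p=4: not 3>4, total = 8+1 = 9
m=4,p=2: 4>2, total = 9+2 = 11
m=4,p=3: 4>3, total = 11+1 = 12
m=4,p=4: not 4>4, total = 12+1 = 13

13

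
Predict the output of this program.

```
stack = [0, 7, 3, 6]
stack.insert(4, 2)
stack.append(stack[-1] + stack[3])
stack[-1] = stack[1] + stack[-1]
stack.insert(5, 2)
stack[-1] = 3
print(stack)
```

[0, 7, 3, 6, 2, 2, 3]

insert 2 at 4 → [0, 7, 3, 6, 2]
append stack[-1]+stack[3] = 2+6 = 8 → [0, 7, 3, 6, 2, 8]
stack[-1] = stack[1]+stack[-1] = 7+8 = 15 → [0, 7, 3, 6, 2, 15]
insert 2 at 5 → [0, 7, 3, 6, 2, 2, 15]
stack[-1] = 3 → [0, 7, 3, 6, 2, 2, 3]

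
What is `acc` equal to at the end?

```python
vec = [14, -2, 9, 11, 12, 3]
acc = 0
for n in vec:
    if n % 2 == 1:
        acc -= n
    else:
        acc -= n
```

-47

n=14: not odd, acc = 0-14 = -14
n=-2: not odd, acc = (-14)-(-2) = -12
n=9: odd, acc = (-12)-9 = -21
n=11: odd, acc = (-21)-11 = -32
n=12: not odd, acc = (-32)-12 = -44
n=3: odd, acc = (-44)-3 = -47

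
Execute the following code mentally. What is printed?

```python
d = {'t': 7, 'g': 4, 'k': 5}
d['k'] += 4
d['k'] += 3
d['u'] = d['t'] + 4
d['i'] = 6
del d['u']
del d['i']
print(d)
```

d['k'] = 5+4 = 9 → {'t': 7, 'g': 4, 'k': 9}
d['k'] = 9+3 = 12 → {'t': 7, 'g': 4, 'k': 12}
d['u'] = d['t']+4 = 11 → {'t': 7, 'g': 4, 'k': 12, 'u': 11}
d['i'] = 6 → {'t': 7, 'g': 4, 'k': 12, 'u': 11, 'i': 6}
del 'u' → {'t': 7, 'g': 4, 'k': 12, 'i': 6}
del 'i' → {'t': 7, 'g': 4, 'k': 12}

{'t': 7, 'g': 4, 'k': 12}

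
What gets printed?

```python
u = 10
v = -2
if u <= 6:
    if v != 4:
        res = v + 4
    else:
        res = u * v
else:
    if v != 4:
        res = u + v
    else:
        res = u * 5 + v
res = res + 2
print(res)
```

10

u=10, v=-2
u <= 6 is False; v != 4 is True
→ res = u + v = 8
res = 8+2 = 10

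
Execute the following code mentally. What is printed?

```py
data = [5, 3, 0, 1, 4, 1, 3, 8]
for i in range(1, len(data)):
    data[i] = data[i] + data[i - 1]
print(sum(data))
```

i=1: data[1] = 3+5 = 8 → [5, 8, 0, 1, 4, 1, 3, 8]
i=2: data[2] = 0+8 = 8 → [5, 8, 8, 1, 4, 1, 3, 8]
i=3: data[3] = 1+8 = 9 → [5, 8, 8, 9, 4, 1, 3, 8]
i=4: data[4] = 4+9 = 13 → [5, 8, 8, 9, 13, 1, 3, 8]
i=5: data[5] = 1+13 = 14 → [5, 8, 8, 9, 13, 14, 3, 8]
i=6: data[6] = 3+14 = 17 → [5, 8, 8, 9, 13, 14, 17, 8]
i=7: data[7] = 8+17 = 25 → [5, 8, 8, 9, 13, 14, 17, 25]
sum = 99

99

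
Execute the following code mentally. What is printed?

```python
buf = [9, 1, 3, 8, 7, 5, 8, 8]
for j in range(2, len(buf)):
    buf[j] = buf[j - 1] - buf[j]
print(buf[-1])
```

-38

j=2: buf[2] = 1-3 = -2 → [9, 1, -2, 8, 7, 5, 8, 8]
j=3: buf[3] = (-2)-8 = -10 → [9, 1, -2, -10, 7, 5, 8, 8]
j=4: buf[4] = (-10)-7 = -17 → [9, 1, -2, -10, -17, 5, 8, 8]
j=5: buf[5] = (-17)-5 = -22 → [9, 1, -2, -10, -17, -22, 8, 8]
j=6: buf[6] = (-22)-8 = -30 → [9, 1, -2, -10, -17, -22, -30, 8]
j=7: buf[7] = (-30)-8 = -38 → [9, 1, -2, -10, -17, -22, -30, -38]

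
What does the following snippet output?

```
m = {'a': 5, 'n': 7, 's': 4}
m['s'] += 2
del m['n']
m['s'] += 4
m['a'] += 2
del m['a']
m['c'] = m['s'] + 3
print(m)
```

{'s': 10, 'c': 13}

m['s'] = 4+2 = 6 → {'a': 5, 'n': 7, 's': 6}
del 'n' → {'a': 5, 's': 6}
m['s'] = 6+4 = 10 → {'a': 5, 's': 10}
m['a'] = 5+2 = 7 → {'a': 7, 's': 10}
del 'a' → {'s': 10}
m['c'] = m['s']+3 = 13 → {'s': 10, 'c': 13}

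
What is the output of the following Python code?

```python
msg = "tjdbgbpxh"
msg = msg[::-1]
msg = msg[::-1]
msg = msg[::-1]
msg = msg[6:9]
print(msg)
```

reverse → 'hxpbgbdjt'
reverse → 'tjdbgbpxh'
reverse → 'hxpbgbdjt'
slice [6:9] → 'djt'

djt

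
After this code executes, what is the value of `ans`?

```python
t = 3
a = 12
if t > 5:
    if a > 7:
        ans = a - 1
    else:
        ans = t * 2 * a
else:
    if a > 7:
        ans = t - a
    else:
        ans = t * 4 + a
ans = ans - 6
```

-15

t=3, a=12
t > 5 is False; a > 7 is True
→ ans = t - a = -9
ans = (-9)-6 = -15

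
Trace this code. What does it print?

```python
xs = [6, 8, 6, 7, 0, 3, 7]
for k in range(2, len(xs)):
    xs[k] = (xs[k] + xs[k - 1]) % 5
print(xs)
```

[6, 8, 4, 1, 1, 4, 1]

k=2: xs[2] = (6+8)%5 = 4 → [6, 8, 4, 7, 0, 3, 7]
k=3: xs[3] = (7+4)%5 = 1 → [6, 8, 4, 1, 0, 3, 7]
k=4: xs[4] = (0+1)%5 = 1 → [6, 8, 4, 1, 1, 3, 7]
k=5: xs[5] = (3+1)%5 = 4 → [6, 8, 4, 1, 1, 4, 7]
k=6: xs[6] = (7+4)%5 = 1 → [6, 8, 4, 1, 1, 4, 1]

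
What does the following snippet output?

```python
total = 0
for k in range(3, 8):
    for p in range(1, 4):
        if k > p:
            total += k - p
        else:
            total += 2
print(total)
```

k=3,p=1: 3>1, total = 0+2 = 2
k=3,p=2: 3>2, total = 2+1 = 3
k=3,p=3: not 3>3, total = 3+2 = 5
k=4,p=1: 4>1, total = 5+3 = 8
k=4,p=2: 4>2, total = 8+2 = 10
k=4,p=3: 4>3, total = 10+1 = 11
k=5,p=1: 5>1, total = 11+4 = 15
k=5,p=2: 5>2, total = 15+3 = 18
k=5,p=3: 5>3, total = 18+2 = 20
k=6,p=1: 6>1, total = 20+5 = 25
k=6,p=2: 6>2, total = 25+4 = 29
k=6,p=3: 6>3, total = 29+3 = 32
k=7,p=1: 7>1, total = 32+6 = 38
k=7,p=2: 7>2, total = 38+5 = 43
k=7,p=3: 7>3, total = 43+4 = 47

47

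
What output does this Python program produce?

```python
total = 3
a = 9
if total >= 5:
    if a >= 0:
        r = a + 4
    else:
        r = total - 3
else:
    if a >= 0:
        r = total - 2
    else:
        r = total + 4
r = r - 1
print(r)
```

0

total=3, a=9
total >= 5 is False; a >= 0 is True
→ r = total - 2 = 1
r = 1-1 = 0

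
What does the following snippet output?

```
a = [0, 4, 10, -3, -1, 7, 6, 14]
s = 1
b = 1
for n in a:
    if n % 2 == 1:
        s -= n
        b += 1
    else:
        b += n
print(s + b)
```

36

n=0: not odd; b=1
n=4: not odd; b=5
n=10: not odd; b=15
n=-3: odd, s = 1-(-3) = 4; b=16
n=-1: odd, s = 4-(-1) = 5; b=17
n=7: odd, s = 5-7 = -2; b=18
n=6: not odd; b=24
n=14: not odd; b=38
s+b = (-2)+38 = 36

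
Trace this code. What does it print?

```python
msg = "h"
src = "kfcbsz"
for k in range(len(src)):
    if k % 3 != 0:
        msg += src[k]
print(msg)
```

hfcsz

k=0: skip
k=1: add 'f' → 'hf'
k=2: add 'c' → 'hfc'
k=3: skip
k=4: add 's' → 'hfcs'
k=5: add 'z' → 'hfcsz'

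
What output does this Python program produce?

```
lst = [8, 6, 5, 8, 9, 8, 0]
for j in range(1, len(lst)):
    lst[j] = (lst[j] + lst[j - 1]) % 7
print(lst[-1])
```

2

j=1: lst[1] = (6+8)%7 = 0 → [8, 0, 5, 8, 9, 8, 0]
j=2: lst[2] = (5+0)%7 = 5 → [8, 0, 5, 8, 9, 8, 0]
j=3: lst[3] = (8+5)%7 = 6 → [8, 0, 5, 6, 9, 8, 0]
j=4: lst[4] = (9+6)%7 = 1 → [8, 0, 5, 6, 1, 8, 0]
j=5: lst[5] = (8+1)%7 = 2 → [8, 0, 5, 6, 1, 2, 0]
j=6: lst[6] = (0+2)%7 = 2 → [8, 0, 5, 6, 1, 2, 2]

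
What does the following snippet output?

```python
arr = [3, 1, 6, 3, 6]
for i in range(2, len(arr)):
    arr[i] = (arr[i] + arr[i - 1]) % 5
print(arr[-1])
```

1

i=2: arr[2] = (6+1)%5 = 2 → [3, 1, 2, 3, 6]
i=3: arr[3] = (3+2)%5 = 0 → [3, 1, 2, 0, 6]
i=4: arr[4] = (6+0)%5 = 1 → [3, 1, 2, 0, 1]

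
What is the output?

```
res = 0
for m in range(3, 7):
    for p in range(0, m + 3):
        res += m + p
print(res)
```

m=3,p=0: res = 0+3 = 3
m=3,p=1: res = 3+4 = 7
m=3,p=2: res = 7+5 = 12
m=3,p=3: res = 12+6 = 18
m=3,p=4: res = 18+7 = 25
m=3,p=5: res = 25+8 = 33
m=4,p=0: res = 33+4 = 37
m=4,p=1: res = 37+5 = 42
m=4,p=2: res = 42+6 = 48
m=4,p=3: res = 48+7 = 55
m=4,p=4: res = 55+8 = 63
m=4,p=5: res = 63+9 = 72
m=4,p=6: res = 72+10 = 82
m=5,p=0: res = 82+5 = 87
m=5,p=1: res = 87+6 = 93
m=5,p=2: res = 93+7 = 100
m=5,p=3: res = 100+8 = 108
m=5,p=4: res = 108+9 = 117
m=5,p=5: res = 117+10 = 127
m=5,p=6: res = 127+11 = 138
m=5,p=7: res = 138+12 = 150
m=6,p=0: res = 150+6 = 156
m=6,p=1: res = 156+7 = 163
m=6,p=2: res = 163+8 = 171
m=6,p=3: res = 171+9 = 180
m=6,p=4: res = 180+10 = 190
m=6,p=5: res = 190+11 = 201
m=6,p=6: res = 201+12 = 213
m=6,p=7: res = 213+13 = 226
m=6,p=8: res = 226+14 = 240

240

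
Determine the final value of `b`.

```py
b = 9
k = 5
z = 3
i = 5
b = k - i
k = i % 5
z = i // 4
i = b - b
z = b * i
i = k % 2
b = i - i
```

0

b = 5-5 = 0
k = 5%5 = 0
z = 5//4 = 1
i = 0-0 = 0
z = 0*0 = 0
i = 0%2 = 0
b = 0-0 = 0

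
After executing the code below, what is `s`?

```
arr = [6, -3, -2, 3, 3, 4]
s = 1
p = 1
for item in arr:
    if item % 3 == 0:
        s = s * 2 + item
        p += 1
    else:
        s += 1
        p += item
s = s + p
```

item=6: %3==0, s = 1*2+6 = 8; p=2
item=-3: %3==0, s = 8*2+(-3) = 13; p=3
item=-2: not %3==0, s = 13+1 = 14; p=1
item=3: %3==0, s = 14*2+3 = 31; p=2
item=3: %3==0, s = 31*2+3 = 65; p=3
item=4: not %3==0, s = 65+1 = 66; p=7
s+p = 66+7 = 73

73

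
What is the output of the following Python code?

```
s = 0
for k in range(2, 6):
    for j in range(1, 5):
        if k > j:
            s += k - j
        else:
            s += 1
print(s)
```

26

k=2,j=1: 2>1, s = 0+1 = 1
k=2,j=2: not 2>2, s = 1+1 = 2
k=2,j=3: not 2>3, s = 2+1 = 3
k=2,j=4: not 2>4, s = 3+1 = 4
k=3,j=1: 3>1, s = 4+2 = 6
k=3,j=2: 3>2, s = 6+1 = 7
k=3,j=3: not 3>3, s = 7+1 = 8
k=3,j=4: not 3>4, s = 8+1 = 9
k=4,j=1: 4>1, s = 9+3 = 12
k=4,j=2: 4>2, s = 12+2 = 14
k=4,j=3: 4>3, s = 14+1 = 15
k=4,j=4: not 4>4, s = 15+1 = 16
k=5,j=1: 5>1, s = 16+4 = 20
k=5,j=2: 5>2, s = 20+3 = 23
k=5,j=3: 5>3, s = 23+2 = 25
k=5,j=4: 5>4, s = 25+1 = 26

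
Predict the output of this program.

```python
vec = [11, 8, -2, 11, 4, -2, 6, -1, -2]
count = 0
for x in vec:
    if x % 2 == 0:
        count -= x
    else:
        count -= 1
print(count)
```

x=11: not even, count = 0-1 = -1
x=8: even, count = (-1)-8 = -9
x=-2: even, count = (-9)-(-2) = -7
x=11: not even, count = (-7)-1 = -8
x=4: even, count = (-8)-4 = -12
x=-2: even, count = (-12)-(-2) = -10
x=6: even, count = (-10)-6 = -16
x=-1: not even, count = (-16)-1 = -17
x=-2: even, count = (-17)-(-2) = -15

-15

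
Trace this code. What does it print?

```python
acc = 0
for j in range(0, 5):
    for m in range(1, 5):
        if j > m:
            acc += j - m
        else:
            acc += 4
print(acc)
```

66

j=0,m=1: not 0>1, acc = 0+4 = 4
j=0,m=2: not 0>2, acc = 4+4 = 8
j=0,m=3: not 0>3, acc = 8+4 = 12
j=0,m=4: not 0>4, acc = 12+4 = 16
j=1,m=1: not 1>1, acc = 16+4 = 20
j=1,m=2: not 1>2, acc = 20+4 = 24
j=1,m=3: not 1>3, acc = 24+4 = 28
j=1,m=4: not 1>4, acc = 28+4 = 32
j=2,m=1: 2>1, acc = 32+1 = 33
j=2,m=2: not 2>2, acc = 33+4 = 37
j=2,m=3: not 2>3, acc = 37+4 = 41
j=2,m=4: not 2>4, acc = 41+4 = 45
j=3,m=1: 3>1, acc = 45+2 = 47
j=3,m=2: 3>2, acc = 47+1 = 48
j=3,m=3: not 3>3, acc = 48+4 = 52
j=3,m=4: not 3>4, acc = 52+4 = 56
j=4,m=1: 4>1, acc = 56+3 = 59
j=4,m=2: 4>2, acc = 59+2 = 61
j=4,m=3: 4>3, acc = 61+1 = 62
j=4,m=4: not 4>4, acc = 62+4 = 66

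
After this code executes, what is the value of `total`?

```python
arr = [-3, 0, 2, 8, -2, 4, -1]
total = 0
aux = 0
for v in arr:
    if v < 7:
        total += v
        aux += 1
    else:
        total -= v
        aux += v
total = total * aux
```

v=-3: <7, total = 0+(-3) = -3; aux=1
v=0: <7, total = (-3)+0 = -3; aux=2
v=2: <7, total = (-3)+2 = -1; aux=3
v=8: not <7, total = (-1)-8 = -9; aux=11
v=-2: <7, total = (-9)+(-2) = -11; aux=12
v=4: <7, total = (-11)+4 = -7; aux=13
v=-1: <7, total = (-7)+(-1) = -8; aux=14
total*aux = (-8)*14 = -112

-112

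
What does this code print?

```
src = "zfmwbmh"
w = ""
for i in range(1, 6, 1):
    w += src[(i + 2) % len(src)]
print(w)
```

i=1: add src[3]='w' → 'w'
i=2: add src[4]='b' → 'wb'
i=3: add src[5]='m' → 'wbm'
i=4: add src[6]='h' → 'wbmh'
i=5: add src[0]='z' → 'wbmhz'

wbmhz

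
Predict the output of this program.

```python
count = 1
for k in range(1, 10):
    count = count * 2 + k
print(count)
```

k=1: count = 1*2+1 = 3
k=2: count = 3*2+2 = 8
k=3: count = 8*2+3 = 19
k=4: count = 19*2+4 = 42
k=5: count = 42*2+5 = 89
k=6: count = 89*2+6 = 184
k=7: count = 184*2+7 = 375
k=8: count = 375*2+8 = 758
k=9: count = 758*2+9 = 1525

1525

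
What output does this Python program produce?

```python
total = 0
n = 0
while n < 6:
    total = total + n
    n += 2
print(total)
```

6

n=0: total = 0+0 = 0
n=2: total = 0+2 = 2
n=4: total = 2+4 = 6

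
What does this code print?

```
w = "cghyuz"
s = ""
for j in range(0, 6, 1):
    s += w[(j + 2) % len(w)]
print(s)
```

hyuzcg

j=0: add w[2]='h' → 'h'
j=1: add w[3]='y' → 'hy'
j=2: add w[4]='u' → 'hyu'
j=3: add w[5]='z' → 'hyuz'
j=4: add w[0]='c' → 'hyuzc'
j=5: add w[1]='g' → 'hyuzcg'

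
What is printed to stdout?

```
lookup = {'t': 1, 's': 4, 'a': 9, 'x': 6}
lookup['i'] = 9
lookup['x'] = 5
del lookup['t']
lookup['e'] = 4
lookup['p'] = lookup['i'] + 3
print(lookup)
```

lookup['i'] = 9 → {'t': 1, 's': 4, 'a': 9, 'x': 6, 'i': 9}
lookup['x'] = 5 → {'t': 1, 's': 4, 'a': 9, 'x': 5, 'i': 9}
del 't' → {'s': 4, 'a': 9, 'x': 5, 'i': 9}
lookup['e'] = 4 → {'s': 4, 'a': 9, 'x': 5, 'i': 9, 'e': 4}
lookup['p'] = lookup['i']+3 = 12 → {'s': 4, 'a': 9, 'x': 5, 'i': 9, 'e': 4, 'p': 12}

{'s': 4, 'a': 9, 'x': 5, 'i': 9, 'e': 4, 'p': 12}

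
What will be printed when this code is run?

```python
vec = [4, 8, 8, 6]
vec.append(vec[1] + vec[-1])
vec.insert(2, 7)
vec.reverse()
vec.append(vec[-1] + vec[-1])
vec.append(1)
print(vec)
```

[14, 6, 8, 7, 8, 4, 8, 1]

append vec[1]+vec[-1] = 8+6 = 14 → [4, 8, 8, 6, 14]
insert 7 at 2 → [4, 8, 7, 8, 6, 14]
reverse → [14, 6, 8, 7, 8, 4]
append vec[-1]+vec[-1] = 4+4 = 8 → [14, 6, 8, 7, 8, 4, 8]
append 1 → [14, 6, 8, 7, 8, 4, 8, 1]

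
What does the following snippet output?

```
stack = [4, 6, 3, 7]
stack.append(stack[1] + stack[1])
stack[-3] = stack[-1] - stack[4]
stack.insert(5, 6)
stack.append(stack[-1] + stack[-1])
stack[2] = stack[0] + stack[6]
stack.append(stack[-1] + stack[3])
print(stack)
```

[4, 6, 16, 7, 12, 6, 12, 19]

append stack[1]+stack[1] = 6+6 = 12 → [4, 6, 3, 7, 12]
stack[-3] = stack[-1]-stack[4] = 12-12 = 0 → [4, 6, 0, 7, 12]
insert 6 at 5 → [4, 6, 0, 7, 12, 6]
append stack[-1]+stack[-1] = 6+6 = 12 → [4, 6, 0, 7, 12, 6, 12]
stack[2] = stack[0]+stack[6] = 4+12 = 16 → [4, 6, 16, 7, 12, 6, 12]
append stack[-1]+stack[3] = 12+7 = 19 → [4, 6, 16, 7, 12, 6, 12, 19]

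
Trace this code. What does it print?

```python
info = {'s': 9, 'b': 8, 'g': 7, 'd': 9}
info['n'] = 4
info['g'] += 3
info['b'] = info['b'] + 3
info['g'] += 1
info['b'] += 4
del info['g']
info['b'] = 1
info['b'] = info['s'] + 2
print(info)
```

{'s': 9, 'b': 11, 'd': 9, 'n': 4}

info['n'] = 4 → {'s': 9, 'b': 8, 'g': 7, 'd': 9, 'n': 4}
info['g'] = 7+3 = 10 → {'s': 9, 'b': 8, 'g': 10, 'd': 9, 'n': 4}
info['b'] = info['b']+3 = 11 → {'s': 9, 'b': 11, 'g': 10, 'd': 9, 'n': 4}
info['g'] = 10+1 = 11 → {'s': 9, 'b': 11, 'g': 11, 'd': 9, 'n': 4}
info['b'] = 11+4 = 15 → {'s': 9, 'b': 15, 'g': 11, 'd': 9, 'n': 4}
del 'g' → {'s': 9, 'b': 15, 'd': 9, 'n': 4}
info['b'] = 1 → {'s': 9, 'b': 1, 'd': 9, 'n': 4}
info['b'] = info['s']+2 = 11 → {'s': 9, 'b': 11, 'd': 9, 'n': 4}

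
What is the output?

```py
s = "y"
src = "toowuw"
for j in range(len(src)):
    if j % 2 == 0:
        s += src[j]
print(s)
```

j=0: add 't' → 'yt'
j=1: skip
j=2: add 'o' → 'yto'
j=3: skip
j=4: add 'u' → 'ytou'
j=5: skip

ytou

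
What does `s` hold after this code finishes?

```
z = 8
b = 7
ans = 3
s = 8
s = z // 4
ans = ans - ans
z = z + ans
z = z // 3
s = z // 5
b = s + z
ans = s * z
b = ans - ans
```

s = 8//4 = 2
ans = 3-3 = 0
z = 8+0 = 8
z = 8//3 = 2
s = 2//5 = 0
b = 0+2 = 2
ans = 0*2 = 0
b = 0-0 = 0

0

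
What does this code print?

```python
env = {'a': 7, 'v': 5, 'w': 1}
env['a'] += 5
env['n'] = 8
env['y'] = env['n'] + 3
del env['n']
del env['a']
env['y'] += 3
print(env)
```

{'v': 5, 'w': 1, 'y': 14}

env['a'] = 7+5 = 12 → {'a': 12, 'v': 5, 'w': 1}
env['n'] = 8 → {'a': 12, 'v': 5, 'w': 1, 'n': 8}
env['y'] = env['n']+3 = 11 → {'a': 12, 'v': 5, 'w': 1, 'n': 8, 'y': 11}
del 'n' → {'a': 12, 'v': 5, 'w': 1, 'y': 11}
del 'a' → {'v': 5, 'w': 1, 'y': 11}
env['y'] = 11+3 = 14 → {'v': 5, 'w': 1, 'y': 14}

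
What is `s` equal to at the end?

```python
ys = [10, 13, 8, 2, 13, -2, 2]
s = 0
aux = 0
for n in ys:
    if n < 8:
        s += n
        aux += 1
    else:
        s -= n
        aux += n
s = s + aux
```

n=10: not <8, s = 0-10 = -10; aux=10
n=13: not <8, s = (-10)-13 = -23; aux=23
n=8: not <8, s = (-23)-8 = -31; aux=31
n=2: <8, s = (-31)+2 = -29; aux=32
n=13: not <8, s = (-29)-13 = -42; aux=45
n=-2: <8, s = (-42)+(-2) = -44; aux=46
n=2: <8, s = (-44)+2 = -42; aux=47
s+aux = (-42)+47 = 5

5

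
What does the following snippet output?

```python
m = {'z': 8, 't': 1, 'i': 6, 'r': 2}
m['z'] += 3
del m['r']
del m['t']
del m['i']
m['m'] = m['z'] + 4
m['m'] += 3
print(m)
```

m['z'] = 8+3 = 11 → {'z': 11, 't': 1, 'i': 6, 'r': 2}
del 'r' → {'z': 11, 't': 1, 'i': 6}
del 't' → {'z': 11, 'i': 6}
del 'i' → {'z': 11}
m['m'] = m['z']+4 = 15 → {'z': 11, 'm': 15}
m['m'] = 15+3 = 18 → {'z': 11, 'm': 18}

{'z': 11, 'm': 18}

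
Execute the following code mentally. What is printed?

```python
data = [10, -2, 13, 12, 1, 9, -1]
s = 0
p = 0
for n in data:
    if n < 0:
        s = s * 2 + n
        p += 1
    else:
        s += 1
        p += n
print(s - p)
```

-40

n=10: not <0, s = 0+1 = 1; p=10
n=-2: <0, s = 1*2+(-2) = 0; p=11
n=13: not <0, s = 0+1 = 1; p=24
n=12: not <0, s = 1+1 = 2; p=36
n=1: not <0, s = 2+1 = 3; p=37
n=9: not <0, s = 3+1 = 4; p=46
n=-1: <0, s = 4*2+(-1) = 7; p=47
s-p = 7-47 = -40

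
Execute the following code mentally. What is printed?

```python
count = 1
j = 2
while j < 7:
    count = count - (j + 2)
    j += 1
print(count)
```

-29

j=2: count = 1-4 = -3
j=3: count = (-3)-5 = -8
j=4: count = (-8)-6 = -14
j=5: count = (-14)-7 = -21
j=6: count = (-21)-8 = -29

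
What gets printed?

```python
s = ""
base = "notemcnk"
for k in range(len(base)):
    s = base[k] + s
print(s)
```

k=0: prepend 'n' → 'n'
k=1: prepend 'o' → 'on'
k=2: prepend 't' → 'ton'
k=3: prepend 'e' → 'eton'
k=4: prepend 'm' → 'meton'
k=5: prepend 'c' → 'cmeton'
k=6: prepend 'n' → 'ncmeton'
k=7: prepend 'k' → 'kncmeton'

kncmeton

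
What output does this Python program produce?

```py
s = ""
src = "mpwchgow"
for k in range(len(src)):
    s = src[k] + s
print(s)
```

woghcwpm

k=0: prepend 'm' → 'm'
k=1: prepend 'p' → 'pm'
k=2: prepend 'w' → 'wpm'
k=3: prepend 'c' → 'cwpm'
k=4: prepend 'h' → 'hcwpm'
k=5: prepend 'g' → 'ghcwpm'
k=6: prepend 'o' → 'oghcwpm'
k=7: prepend 'w' → 'woghcwpm'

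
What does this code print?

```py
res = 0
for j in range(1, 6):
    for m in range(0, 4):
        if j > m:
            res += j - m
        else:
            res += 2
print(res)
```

j=1,m=0: 1>0, res = 0+1 = 1
j=1,m=1: not 1>1, res = 1+2 = 3
j=1,m=2: not 1>2, res = 3+2 = 5
j=1,m=3: not 1>3, res = 5+2 = 7
j=2,m=0: 2>0, res = 7+2 = 9
j=2,m=1: 2>1, res = 9+1 = 10
j=2,m=2: not 2>2, res = 10+2 = 12
j=2,m=3: not 2>3, res = 12+2 = 14
j=3,m=0: 3>0, res = 14+3 = 17
j=3,m=1: 3>1, res = 17+2 = 19
j=3,m=2: 3>2, res = 19+1 = 20
j=3,m=3: not 3>3, res = 20+2 = 22
j=4,m=0: 4>0, res = 22+4 = 26
j=4,m=1: 4>1, res = 26+3 = 29
j=4,m=2: 4>2, res = 29+2 = 31
j=4,m=3: 4>3, res = 31+1 = 32
j=5,m=0: 5>0, res = 32+5 = 37
j=5,m=1: 5>1, res = 37+4 = 41
j=5,m=2: 5>2, res = 41+3 = 44
j=5,m=3: 5>3, res = 44+2 = 46

46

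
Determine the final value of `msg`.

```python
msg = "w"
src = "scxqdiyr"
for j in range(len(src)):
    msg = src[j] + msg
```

j=0: prepend 's' → 'sw'
j=1: prepend 'c' → 'csw'
j=2: prepend 'x' → 'xcsw'
j=3: prepend 'q' → 'qxcsw'
j=4: prepend 'd' → 'dqxcsw'
j=5: prepend 'i' → 'idqxcsw'
j=6: prepend 'y' → 'yidqxcsw'
j=7: prepend 'r' → 'ryidqxcsw'

'ryidqxcsw'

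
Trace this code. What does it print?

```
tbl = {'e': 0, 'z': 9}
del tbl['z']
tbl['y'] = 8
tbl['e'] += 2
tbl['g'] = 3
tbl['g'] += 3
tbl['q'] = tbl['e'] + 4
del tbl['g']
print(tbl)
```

del 'z' → {'e': 0}
tbl['y'] = 8 → {'e': 0, 'y': 8}
tbl['e'] = 0+2 = 2 → {'e': 2, 'y': 8}
tbl['g'] = 3 → {'e': 2, 'y': 8, 'g': 3}
tbl['g'] = 3+3 = 6 → {'e': 2, 'y': 8, 'g': 6}
tbl['q'] = tbl['e']+4 = 6 → {'e': 2, 'y': 8, 'g': 6, 'q': 6}
del 'g' → {'e': 2, 'y': 8, 'q': 6}

{'e': 2, 'y': 8, 'q': 6}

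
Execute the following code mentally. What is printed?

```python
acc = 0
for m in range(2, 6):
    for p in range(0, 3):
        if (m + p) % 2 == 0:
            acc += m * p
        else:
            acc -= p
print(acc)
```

14

m=2,p=0: even sum, acc = 0+0 = 0
m=2,p=1: odd sum, acc = 0-1 = -1
m=2,p=2: even sum, acc = (-1)+4 = 3
m=3,p=0: odd sum, acc = 3-0 = 3
m=3,p=1: even sum, acc = 3+3 = 6
m=3,p=2: odd sum, acc = 6-2 = 4
m=4,p=0: even sum, acc = 4+0 = 4
m=4,p=1: odd sum, acc = 4-1 = 3
m=4,p=2: even sum, acc = 3+8 = 11
m=5,p=0: odd sum, acc = 11-0 = 11
m=5,p=1: even sum, acc = 11+5 = 16
m=5,p=2: odd sum, acc = 16-2 = 14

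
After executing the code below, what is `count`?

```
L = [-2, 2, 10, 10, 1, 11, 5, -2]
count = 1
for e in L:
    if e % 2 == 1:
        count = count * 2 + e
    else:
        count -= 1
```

e=-2: not odd, count = 1-1 = 0
e=2: not odd, count = 0-1 = -1
e=10: not odd, count = (-1)-1 = -2
e=10: not odd, count = (-2)-1 = -3
e=1: odd, count = (-3)*2+1 = -5
e=11: odd, count = (-5)*2+11 = 1
e=5: odd, count = 1*2+5 = 7
e=-2: not odd, count = 7-1 = 6

6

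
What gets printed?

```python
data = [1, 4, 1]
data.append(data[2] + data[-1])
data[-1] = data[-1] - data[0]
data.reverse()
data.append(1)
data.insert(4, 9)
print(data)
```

[1, 1, 4, 1, 9, 1]

append data[2]+data[-1] = 1+1 = 2 → [1, 4, 1, 2]
data[-1] = data[-1]-data[0] = 2-1 = 1 → [1, 4, 1, 1]
reverse → [1, 1, 4, 1]
append 1 → [1, 1, 4, 1, 1]
insert 9 at 4 → [1, 1, 4, 1, 9, 1]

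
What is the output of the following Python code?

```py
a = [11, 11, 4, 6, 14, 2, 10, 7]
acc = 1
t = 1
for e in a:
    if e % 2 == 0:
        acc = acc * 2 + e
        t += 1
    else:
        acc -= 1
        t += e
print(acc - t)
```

114

e=11: not even, acc = 1-1 = 0; t=12
e=11: not even, acc = 0-1 = -1; t=23
e=4: even, acc = (-1)*2+4 = 2; t=24
e=6: even, acc = 2*2+6 = 10; t=25
e=14: even, acc = 10*2+14 = 34; t=26
e=2: even, acc = 34*2+2 = 70; t=27
e=10: even, acc = 70*2+10 = 150; t=28
e=7: not even, acc = 150-1 = 149; t=35
acc-t = 149-35 = 114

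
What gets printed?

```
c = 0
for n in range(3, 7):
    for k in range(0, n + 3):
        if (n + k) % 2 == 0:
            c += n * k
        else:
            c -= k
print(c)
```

n=3,k=0: odd sum, c = 0-0 = 0
n=3,k=1: even sum, c = 0+3 = 3
n=3,k=2: odd sum, c = 3-2 = 1
n=3,k=3: even sum, c = 1+9 = 10
n=3,k=4: odd sum, c = 10-4 = 6
n=3,k=5: even sum, c = 6+15 = 21
n=4,k=0: even sum, c = 21+0 = 21
n=4,k=1: odd sum, c = 21-1 = 20
n=4,k=2: even sum, c = 20+8 = 28
n=4,k=3: odd sum, c = 28-3 = 25
n=4,k=4: even sum, c = 25+16 = 41
n=4,k=5: odd sum, c = 41-5 = 36
n=4,k=6: even sum, c = 36+24 = 60
n=5,k=0: odd sum, c = 60-0 = 60
n=5,k=1: even sum, c = 60+5 = 65
n=5,k=2: odd sum, c = 65-2 = 63
n=5,k=3: even sum, c = 63+15 = 78
n=5,k=4: odd sum, c = 78-4 = 74
n=5,k=5: even sum, c = 74+25 = 99
n=5,k=6: odd sum, c = 99-6 = 93
n=5,k=7: even sum, c = 93+35 = 128
n=6,k=0: even sum, c = 128+0 = 128
n=6,k=1: odd sum, c = 128-1 = 127
n=6,k=2: even sum, c = 127+12 = 139
n=6,k=3: odd sum, c = 139-3 = 136
n=6,k=4: even sum, c = 136+24 = 160
n=6,k=5: odd sum, c = 160-5 = 155
n=6,k=6: even sum, c = 155+36 = 191
n=6,k=7: odd sum, c = 191-7 = 184
n=6,k=8: even sum, c = 184+48 = 232

232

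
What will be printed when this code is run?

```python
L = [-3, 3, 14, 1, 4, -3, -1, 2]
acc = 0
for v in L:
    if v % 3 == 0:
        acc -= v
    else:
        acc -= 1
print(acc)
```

-2

v=-3: %3==0, acc = 0-(-3) = 3
v=3: %3==0, acc = 3-3 = 0
v=14: not %3==0, acc = 0-1 = -1
v=1: not %3==0, acc = (-1)-1 = -2
v=4: not %3==0, acc = (-2)-1 = -3
v=-3: %3==0, acc = (-3)-(-3) = 0
v=-1: not %3==0, acc = 0-1 = -1
v=2: not %3==0, acc = (-1)-1 = -2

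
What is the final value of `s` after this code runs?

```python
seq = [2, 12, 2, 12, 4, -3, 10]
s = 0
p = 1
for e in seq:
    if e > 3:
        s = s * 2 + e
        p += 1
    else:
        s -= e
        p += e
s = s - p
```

114

e=2: not >3, s = 0-2 = -2; p=3
e=12: >3, s = (-2)*2+12 = 8; p=4
e=2: not >3, s = 8-2 = 6; p=6
e=12: >3, s = 6*2+12 = 24; p=7
e=4: >3, s = 24*2+4 = 52; p=8
e=-3: not >3, s = 52-(-3) = 55; p=5
e=10: >3, s = 55*2+10 = 120; p=6
s-p = 120-6 = 114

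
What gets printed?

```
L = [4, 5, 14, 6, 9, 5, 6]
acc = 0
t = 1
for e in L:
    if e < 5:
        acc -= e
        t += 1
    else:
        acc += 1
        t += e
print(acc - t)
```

e=4: <5, acc = 0-4 = -4; t=2
e=5: not <5, acc = (-4)+1 = -3; t=7
e=14: not <5, acc = (-3)+1 = -2; t=21
e=6: not <5, acc = (-2)+1 = -1; t=27
e=9: not <5, acc = (-1)+1 = 0; t=36
e=5: not <5, acc = 0+1 = 1; t=41
e=6: not <5, acc = 1+1 = 2; t=47
acc-t = 2-47 = -45

-45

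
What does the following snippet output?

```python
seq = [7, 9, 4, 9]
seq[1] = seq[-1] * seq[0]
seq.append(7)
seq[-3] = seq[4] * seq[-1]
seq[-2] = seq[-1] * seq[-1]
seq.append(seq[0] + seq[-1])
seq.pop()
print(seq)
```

seq[1] = seq[-1]*seq[0] = 9*7 = 63 → [7, 63, 4, 9]
append 7 → [7, 63, 4, 9, 7]
seq[-3] = seq[4]*seq[-1] = 7*7 = 49 → [7, 63, 49, 9, 7]
seq[-2] = seq[-1]*seq[-1] = 7*7 = 49 → [7, 63, 49, 49, 7]
append seq[0]+seq[-1] = 7+7 = 14 → [7, 63, 49, 49, 7, 14]
pop() removes 14 → [7, 63, 49, 49, 7]

[7, 63, 49, 49, 7]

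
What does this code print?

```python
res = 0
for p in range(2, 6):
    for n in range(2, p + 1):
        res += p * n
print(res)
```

125

p=2,n=2: res = 0+4 = 4
p=3,n=2: res = 4+6 = 10
p=3,n=3: res = 10+9 = 19
p=4,n=2: res = 19+8 = 27
p=4,n=3: res = 27+12 = 39
p=4,n=4: res = 39+16 = 55
p=5,n=2: res = 55+10 = 65
p=5,n=3: res = 65+15 = 80
p=5,n=4: res = 80+20 = 100
p=5,n=5: res = 100+25 = 125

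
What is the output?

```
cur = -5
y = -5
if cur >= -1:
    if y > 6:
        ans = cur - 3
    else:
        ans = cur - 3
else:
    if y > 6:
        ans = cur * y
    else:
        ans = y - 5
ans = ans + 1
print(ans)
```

-9

cur=-5, y=-5
cur >= -1 is False; y > 6 is False
→ ans = y - 5 = -10
ans = (-10)+1 = -9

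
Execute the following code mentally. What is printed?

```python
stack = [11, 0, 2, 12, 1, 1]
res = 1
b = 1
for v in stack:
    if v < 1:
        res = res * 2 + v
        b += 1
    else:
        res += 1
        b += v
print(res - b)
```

v=11: not <1, res = 1+1 = 2; b=12
v=0: <1, res = 2*2+0 = 4; b=13
v=2: not <1, res = 4+1 = 5; b=15
v=12: not <1, res = 5+1 = 6; b=27
v=1: not <1, res = 6+1 = 7; b=28
v=1: not <1, res = 7+1 = 8; b=29
res-b = 8-29 = -21

-21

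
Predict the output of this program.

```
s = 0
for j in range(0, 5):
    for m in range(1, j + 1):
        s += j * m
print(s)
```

65

j=1,m=1: s = 0+1 = 1
j=2,m=1: s = 1+2 = 3
j=2,m=2: s = 3+4 = 7
j=3,m=1: s = 7+3 = 10
j=3,m=2: s = 10+6 = 16
j=3,m=3: s = 16+9 = 25
j=4,m=1: s = 25+4 = 29
j=4,m=2: s = 29+8 = 37
j=4,m=3: s = 37+12 = 49
j=4,m=4: s = 49+16 = 65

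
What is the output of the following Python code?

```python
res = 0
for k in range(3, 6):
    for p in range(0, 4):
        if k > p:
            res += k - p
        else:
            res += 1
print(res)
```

31

k=3,p=0: 3>0, res = 0+3 = 3
k=3,p=1: 3>1, res = 3+2 = 5
k=3,p=2: 3>2, res = 5+1 = 6
k=3,p=3: not 3>3, res = 6+1 = 7
k=4,p=0: 4>0, res = 7+4 = 11
k=4,p=1: 4>1, res = 11+3 = 14
k=4,p=2: 4>2, res = 14+2 = 16
k=4,p=3: 4>3, res = 16+1 = 17
k=5,p=0: 5>0, res = 17+5 = 22
k=5,p=1: 5>1, res = 22+4 = 26
k=5,p=2: 5>2, res = 26+3 = 29
k=5,p=3: 5>3, res = 29+2 = 31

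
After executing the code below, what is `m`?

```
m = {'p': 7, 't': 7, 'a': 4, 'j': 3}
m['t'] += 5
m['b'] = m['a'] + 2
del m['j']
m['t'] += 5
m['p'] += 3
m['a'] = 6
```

{'p': 10, 't': 17, 'a': 6, 'b': 6}

m['t'] = 7+5 = 12 → {'p': 7, 't': 12, 'a': 4, 'j': 3}
m['b'] = m['a']+2 = 6 → {'p': 7, 't': 12, 'a': 4, 'j': 3, 'b': 6}
del 'j' → {'p': 7, 't': 12, 'a': 4, 'b': 6}
m['t'] = 12+5 = 17 → {'p': 7, 't': 17, 'a': 4, 'b': 6}
m['p'] = 7+3 = 10 → {'p': 10, 't': 17, 'a': 4, 'b': 6}
m['a'] = 6 → {'p': 10, 't': 17, 'a': 6, 'b': 6}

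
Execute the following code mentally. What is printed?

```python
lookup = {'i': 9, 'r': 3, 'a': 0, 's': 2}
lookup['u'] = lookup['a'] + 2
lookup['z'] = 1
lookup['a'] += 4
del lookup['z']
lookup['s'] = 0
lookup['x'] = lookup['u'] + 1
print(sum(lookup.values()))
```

21

lookup['u'] = lookup['a']+2 = 2 → {'i': 9, 'r': 3, 'a': 0, 's': 2, 'u': 2}
lookup['z'] = 1 → {'i': 9, 'r': 3, 'a': 0, 's': 2, 'u': 2, 'z': 1}
lookup['a'] = 0+4 = 4 → {'i': 9, 'r': 3, 'a': 4, 's': 2, 'u': 2, 'z': 1}
del 'z' → {'i': 9, 'r': 3, 'a': 4, 's': 2, 'u': 2}
lookup['s'] = 0 → {'i': 9, 'r': 3, 'a': 4, 's': 0, 'u': 2}
lookup['x'] = lookup['u']+1 = 3 → {'i': 9, 'r': 3, 'a': 4, 's': 0, 'u': 2, 'x': 3}
sum of values = 21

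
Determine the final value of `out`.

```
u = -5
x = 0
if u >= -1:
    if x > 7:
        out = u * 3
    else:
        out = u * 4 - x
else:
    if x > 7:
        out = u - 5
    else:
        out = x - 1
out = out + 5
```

u=-5, x=0
u >= -1 is False; x > 7 is False
→ out = x - 1 = -1
out = (-1)+5 = 4

4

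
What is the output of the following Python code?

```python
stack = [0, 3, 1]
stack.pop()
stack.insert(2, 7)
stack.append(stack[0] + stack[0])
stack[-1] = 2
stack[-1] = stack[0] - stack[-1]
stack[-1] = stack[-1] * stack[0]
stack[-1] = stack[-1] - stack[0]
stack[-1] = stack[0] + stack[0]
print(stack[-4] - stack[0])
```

pop() removes 1 → [0, 3]
insert 7 at 2 → [0, 3, 7]
append stack[0]+stack[0] = 0+0 = 0 → [0, 3, 7, 0]
stack[-1] = 2 → [0, 3, 7, 2]
stack[-1] = stack[0]-stack[-1] = 0-2 = -2 → [0, 3, 7, -2]
stack[-1] = stack[-1]*stack[0] = (-2)*0 = 0 → [0, 3, 7, 0]
stack[-1] = stack[-1]-stack[0] = 0-0 = 0 → [0, 3, 7, 0]
stack[-1] = stack[0]+stack[0] = 0+0 = 0 → [0, 3, 7, 0]
stack[-4]-stack[0] = 0-0 = 0

0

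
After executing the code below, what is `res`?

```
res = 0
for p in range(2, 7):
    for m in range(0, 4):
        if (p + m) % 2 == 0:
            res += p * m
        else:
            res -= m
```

40

p=2,m=0: even sum, res = 0+0 = 0
p=2,m=1: odd sum, res = 0-1 = -1
p=2,m=2: even sum, res = (-1)+4 = 3
p=2,m=3: odd sum, res = 3-3 = 0
p=3,m=0: odd sum, res = 0-0 = 0
p=3,m=1: even sum, res = 0+3 = 3
p=3,m=2: odd sum, res = 3-2 = 1
p=3,m=3: even sum, res = 1+9 = 10
p=4,m=0: even sum, res = 10+0 = 10
p=4,m=1: odd sum, res = 10-1 = 9
p=4,m=2: even sum, res = 9+8 = 17
p=4,m=3: odd sum, res = 17-3 = 14
p=5,m=0: odd sum, res = 14-0 = 14
p=5,m=1: even sum, res = 14+5 = 19
p=5,m=2: odd sum, res = 19-2 = 17
p=5,m=3: even sum, res = 17+15 = 32
p=6,m=0: even sum, res = 32+0 = 32
p=6,m=1: odd sum, res = 32-1 = 31
p=6,m=2: even sum, res = 31+12 = 43
p=6,m=3: odd sum, res = 43-3 = 40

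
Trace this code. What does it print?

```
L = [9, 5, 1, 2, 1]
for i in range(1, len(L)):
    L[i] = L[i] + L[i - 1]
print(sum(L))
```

73

i=1: L[1] = 5+9 = 14 → [9, 14, 1, 2, 1]
i=2: L[2] = 1+14 = 15 → [9, 14, 15, 2, 1]
i=3: L[3] = 2+15 = 17 → [9, 14, 15, 17, 1]
i=4: L[4] = 1+17 = 18 → [9, 14, 15, 17, 18]
sum = 73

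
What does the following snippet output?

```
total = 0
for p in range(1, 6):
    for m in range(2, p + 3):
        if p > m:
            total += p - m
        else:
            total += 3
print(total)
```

52

p=1,m=2: not 1>2, total = 0+3 = 3
p=1,m=3: not 1>3, total = 3+3 = 6
p=2,m=2: not 2>2, total = 6+3 = 9
p=2,m=3: not 2>3, total = 9+3 = 12
p=2,m=4: not 2>4, total = 12+3 = 15
p=3,m=2: 3>2, total = 15+1 = 16
p=3,m=3: not 3>3, total = 16+3 = 19
p=3,m=4: not 3>4, total = 19+3 = 22
p=3,m=5: not 3>5, total = 22+3 = 25
p=4,m=2: 4>2, total = 25+2 = 27
p=4,m=3: 4>3, total = 27+1 = 28
p=4,m=4: not 4>4, total = 28+3 = 31
p=4,m=5: not 4>5, total = 31+3 = 34
p=4,m=6: not 4>6, total = 34+3 = 37
p=5,m=2: 5>2, total = 37+3 = 40
p=5,m=3: 5>3, total = 40+2 = 42
p=5,m=4: 5>4, total = 42+1 = 43
p=5,m=5: not 5>5, total = 43+3 = 46
p=5,m=6: not 5>6, total = 46+3 = 49
p=5,m=7: not 5>7, total = 49+3 = 52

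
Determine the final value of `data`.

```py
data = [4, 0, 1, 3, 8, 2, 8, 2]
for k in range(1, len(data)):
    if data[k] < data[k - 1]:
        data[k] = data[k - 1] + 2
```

k=1: 0<4, data[1] = 4+2 = 6 → [4, 6, 1, 3, 8, 2, 8, 2]
k=2: 1<6, data[2] = 6+2 = 8 → [4, 6, 8, 3, 8, 2, 8, 2]
k=3: 3<8, data[3] = 8+2 = 10 → [4, 6, 8, 10, 8, 2, 8, 2]
k=4: 8<10, data[4] = 10+2 = 12 → [4, 6, 8, 10, 12, 2, 8, 2]
k=5: 2<12, data[5] = 12+2 = 14 → [4, 6, 8, 10, 12, 14, 8, 2]
k=6: 8<14, data[6] = 14+2 = 16 → [4, 6, 8, 10, 12, 14, 16, 2]
k=7: 2<16, data[7] = 16+2 = 18 → [4, 6, 8, 10, 12, 14, 16, 18]

[4, 6, 8, 10, 12, 14, 16, 18]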